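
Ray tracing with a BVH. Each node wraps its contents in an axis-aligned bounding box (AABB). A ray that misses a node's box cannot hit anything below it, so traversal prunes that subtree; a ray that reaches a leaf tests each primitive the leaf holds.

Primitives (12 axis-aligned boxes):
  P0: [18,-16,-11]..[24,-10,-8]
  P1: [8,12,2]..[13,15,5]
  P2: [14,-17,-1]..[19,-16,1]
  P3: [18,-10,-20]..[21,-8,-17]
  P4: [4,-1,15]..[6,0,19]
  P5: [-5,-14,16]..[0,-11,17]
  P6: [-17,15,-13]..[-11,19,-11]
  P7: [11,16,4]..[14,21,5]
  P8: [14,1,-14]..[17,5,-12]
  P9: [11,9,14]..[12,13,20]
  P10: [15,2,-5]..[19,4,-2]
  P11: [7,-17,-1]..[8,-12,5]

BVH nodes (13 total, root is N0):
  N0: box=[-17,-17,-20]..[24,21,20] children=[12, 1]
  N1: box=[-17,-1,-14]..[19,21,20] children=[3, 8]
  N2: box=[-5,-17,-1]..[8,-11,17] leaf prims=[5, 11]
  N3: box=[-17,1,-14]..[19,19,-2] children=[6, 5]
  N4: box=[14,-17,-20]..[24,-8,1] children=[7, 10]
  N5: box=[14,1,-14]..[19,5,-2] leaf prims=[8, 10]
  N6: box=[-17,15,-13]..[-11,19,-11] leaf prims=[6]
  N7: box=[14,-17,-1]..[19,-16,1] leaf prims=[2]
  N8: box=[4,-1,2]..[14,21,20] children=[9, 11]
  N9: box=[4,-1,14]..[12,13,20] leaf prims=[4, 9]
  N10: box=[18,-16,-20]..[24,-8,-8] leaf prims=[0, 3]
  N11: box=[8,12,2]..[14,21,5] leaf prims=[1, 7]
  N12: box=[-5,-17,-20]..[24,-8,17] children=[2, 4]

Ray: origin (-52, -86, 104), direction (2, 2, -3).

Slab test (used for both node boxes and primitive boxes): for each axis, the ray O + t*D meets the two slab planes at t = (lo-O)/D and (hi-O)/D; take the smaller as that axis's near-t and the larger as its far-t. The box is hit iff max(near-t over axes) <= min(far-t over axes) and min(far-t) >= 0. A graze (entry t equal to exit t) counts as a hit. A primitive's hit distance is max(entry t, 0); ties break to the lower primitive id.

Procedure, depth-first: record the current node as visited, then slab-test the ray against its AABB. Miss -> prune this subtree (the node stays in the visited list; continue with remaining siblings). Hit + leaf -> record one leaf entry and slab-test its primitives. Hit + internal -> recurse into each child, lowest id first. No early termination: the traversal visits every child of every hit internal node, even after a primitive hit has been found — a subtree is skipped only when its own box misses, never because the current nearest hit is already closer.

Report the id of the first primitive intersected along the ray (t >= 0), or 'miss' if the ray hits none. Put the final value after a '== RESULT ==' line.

Traverse from the root:
N0 x:[35/2,38] y:[69/2,107/2] z:[28,124/3] -> hit [69/2,38], descend [1, 12]
  N1 x:[35/2,71/2] y:[85/2,107/2] z:[28,118/3] -> miss, prune
  N12 x:[47/2,38] y:[69/2,39] z:[29,124/3] -> hit [69/2,38], descend [2, 4]
    N2 x:[47/2,30] y:[69/2,75/2] z:[29,35] -> miss, prune
    N4 x:[33,38] y:[69/2,39] z:[103/3,124/3] -> hit [69/2,38], descend [7, 10]
      N7 x:[33,71/2] y:[69/2,35] z:[103/3,35] -> hit [69/2,35] leaf, test {P2@t=69/2}
      N10 x:[35,38] y:[35,39] z:[112/3,124/3] -> hit [112/3,38] leaf, test {P0@t=112/3, P3(miss)}

Summary -> nodes [0, 1, 12, 2, 4, 7, 10]; box-tests=7; leaf-entries=2; first=P2

== RESULT ==
2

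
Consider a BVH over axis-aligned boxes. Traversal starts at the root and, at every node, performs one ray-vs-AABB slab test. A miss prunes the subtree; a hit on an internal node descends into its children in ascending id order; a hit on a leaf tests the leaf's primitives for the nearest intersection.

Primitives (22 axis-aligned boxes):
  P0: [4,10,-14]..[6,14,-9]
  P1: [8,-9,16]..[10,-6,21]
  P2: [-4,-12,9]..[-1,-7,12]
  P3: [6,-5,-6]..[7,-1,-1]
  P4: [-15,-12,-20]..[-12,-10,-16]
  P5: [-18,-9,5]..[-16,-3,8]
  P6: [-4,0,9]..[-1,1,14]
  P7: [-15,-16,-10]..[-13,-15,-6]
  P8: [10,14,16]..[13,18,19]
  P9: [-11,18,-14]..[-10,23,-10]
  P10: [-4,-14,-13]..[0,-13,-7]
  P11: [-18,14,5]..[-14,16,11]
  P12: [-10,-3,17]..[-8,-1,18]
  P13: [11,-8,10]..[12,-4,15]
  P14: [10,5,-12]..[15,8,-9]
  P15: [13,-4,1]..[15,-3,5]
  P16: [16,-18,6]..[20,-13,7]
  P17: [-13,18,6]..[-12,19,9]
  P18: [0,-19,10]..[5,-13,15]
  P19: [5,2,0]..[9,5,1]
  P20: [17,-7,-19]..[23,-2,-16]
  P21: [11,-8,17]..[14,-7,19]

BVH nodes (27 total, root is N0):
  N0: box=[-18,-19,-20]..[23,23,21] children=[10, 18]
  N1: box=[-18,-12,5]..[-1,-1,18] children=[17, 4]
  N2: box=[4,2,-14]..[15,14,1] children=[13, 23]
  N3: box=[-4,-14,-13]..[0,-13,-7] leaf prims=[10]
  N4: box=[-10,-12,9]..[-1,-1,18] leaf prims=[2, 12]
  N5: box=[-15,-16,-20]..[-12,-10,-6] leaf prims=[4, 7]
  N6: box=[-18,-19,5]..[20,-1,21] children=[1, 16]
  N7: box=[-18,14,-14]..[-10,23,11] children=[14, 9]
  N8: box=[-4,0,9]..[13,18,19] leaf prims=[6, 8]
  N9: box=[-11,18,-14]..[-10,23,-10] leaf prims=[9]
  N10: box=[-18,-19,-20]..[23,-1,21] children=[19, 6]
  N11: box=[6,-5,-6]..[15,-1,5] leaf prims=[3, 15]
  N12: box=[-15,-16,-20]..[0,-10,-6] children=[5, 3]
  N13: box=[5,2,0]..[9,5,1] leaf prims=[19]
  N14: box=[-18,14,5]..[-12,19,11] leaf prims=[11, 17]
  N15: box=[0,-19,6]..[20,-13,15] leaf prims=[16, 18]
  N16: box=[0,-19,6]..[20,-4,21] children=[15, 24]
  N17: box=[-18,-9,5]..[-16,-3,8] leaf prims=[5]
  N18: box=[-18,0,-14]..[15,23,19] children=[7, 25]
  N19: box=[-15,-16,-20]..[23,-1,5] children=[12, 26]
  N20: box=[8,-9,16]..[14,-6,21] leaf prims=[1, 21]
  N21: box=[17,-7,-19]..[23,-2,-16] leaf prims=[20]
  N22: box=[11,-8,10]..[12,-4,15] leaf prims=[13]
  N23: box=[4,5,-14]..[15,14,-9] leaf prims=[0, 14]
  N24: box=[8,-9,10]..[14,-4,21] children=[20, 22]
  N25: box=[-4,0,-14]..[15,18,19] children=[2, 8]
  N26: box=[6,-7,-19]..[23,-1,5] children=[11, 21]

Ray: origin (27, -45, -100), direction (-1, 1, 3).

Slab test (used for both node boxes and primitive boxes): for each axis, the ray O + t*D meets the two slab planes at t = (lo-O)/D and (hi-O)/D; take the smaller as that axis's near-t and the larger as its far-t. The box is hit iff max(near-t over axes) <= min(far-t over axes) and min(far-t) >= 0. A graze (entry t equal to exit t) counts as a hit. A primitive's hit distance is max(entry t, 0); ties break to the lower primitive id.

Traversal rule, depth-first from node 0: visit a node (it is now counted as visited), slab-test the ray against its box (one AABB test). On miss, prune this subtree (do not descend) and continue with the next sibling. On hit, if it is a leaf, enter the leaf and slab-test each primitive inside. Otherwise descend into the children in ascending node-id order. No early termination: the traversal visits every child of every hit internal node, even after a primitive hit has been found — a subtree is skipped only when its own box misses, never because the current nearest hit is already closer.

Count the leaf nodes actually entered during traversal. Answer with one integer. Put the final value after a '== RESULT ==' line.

Trace the traversal:
N0 x:[4,45] y:[26,68] z:[80/3,121/3] -> hit [80/3,121/3], descend [10, 18]
  N10 x:[4,45] y:[26,44] z:[80/3,121/3] -> hit [80/3,121/3], descend [6, 19]
    N6 x:[7,45] y:[26,44] z:[35,121/3] -> hit [35,121/3], descend [1, 16]
      N1 x:[28,45] y:[33,44] z:[35,118/3] -> hit [35,118/3], descend [4, 17]
        N4 x:[28,37] y:[33,44] z:[109/3,118/3] -> hit [109/3,37] leaf, test {P2(miss), P12(miss)}
        N17 x:[43,45] y:[36,42] z:[35,36] -> miss, prune
      N16 x:[7,27] y:[26,41] z:[106/3,121/3] -> miss, prune
    N19 x:[4,42] y:[29,44] z:[80/3,35] -> hit [29,35], descend [12, 26]
      N12 x:[27,42] y:[29,35] z:[80/3,94/3] -> hit [29,94/3], descend [3, 5]
        N3 x:[27,31] y:[31,32] z:[29,31] -> hit [31,31] leaf, test {P10@t=31}
        N5 x:[39,42] y:[29,35] z:[80/3,94/3] -> miss, prune
      N26 x:[4,21] y:[38,44] z:[27,35] -> miss, prune
  N18 x:[12,45] y:[45,68] z:[86/3,119/3] -> miss, prune

Summary -> nodes [0, 10, 6, 1, 4, 17, 16, 19, 12, 3, 5, 26, 18]; box-tests=13; leaf-entries=2; first=P10

== RESULT ==
2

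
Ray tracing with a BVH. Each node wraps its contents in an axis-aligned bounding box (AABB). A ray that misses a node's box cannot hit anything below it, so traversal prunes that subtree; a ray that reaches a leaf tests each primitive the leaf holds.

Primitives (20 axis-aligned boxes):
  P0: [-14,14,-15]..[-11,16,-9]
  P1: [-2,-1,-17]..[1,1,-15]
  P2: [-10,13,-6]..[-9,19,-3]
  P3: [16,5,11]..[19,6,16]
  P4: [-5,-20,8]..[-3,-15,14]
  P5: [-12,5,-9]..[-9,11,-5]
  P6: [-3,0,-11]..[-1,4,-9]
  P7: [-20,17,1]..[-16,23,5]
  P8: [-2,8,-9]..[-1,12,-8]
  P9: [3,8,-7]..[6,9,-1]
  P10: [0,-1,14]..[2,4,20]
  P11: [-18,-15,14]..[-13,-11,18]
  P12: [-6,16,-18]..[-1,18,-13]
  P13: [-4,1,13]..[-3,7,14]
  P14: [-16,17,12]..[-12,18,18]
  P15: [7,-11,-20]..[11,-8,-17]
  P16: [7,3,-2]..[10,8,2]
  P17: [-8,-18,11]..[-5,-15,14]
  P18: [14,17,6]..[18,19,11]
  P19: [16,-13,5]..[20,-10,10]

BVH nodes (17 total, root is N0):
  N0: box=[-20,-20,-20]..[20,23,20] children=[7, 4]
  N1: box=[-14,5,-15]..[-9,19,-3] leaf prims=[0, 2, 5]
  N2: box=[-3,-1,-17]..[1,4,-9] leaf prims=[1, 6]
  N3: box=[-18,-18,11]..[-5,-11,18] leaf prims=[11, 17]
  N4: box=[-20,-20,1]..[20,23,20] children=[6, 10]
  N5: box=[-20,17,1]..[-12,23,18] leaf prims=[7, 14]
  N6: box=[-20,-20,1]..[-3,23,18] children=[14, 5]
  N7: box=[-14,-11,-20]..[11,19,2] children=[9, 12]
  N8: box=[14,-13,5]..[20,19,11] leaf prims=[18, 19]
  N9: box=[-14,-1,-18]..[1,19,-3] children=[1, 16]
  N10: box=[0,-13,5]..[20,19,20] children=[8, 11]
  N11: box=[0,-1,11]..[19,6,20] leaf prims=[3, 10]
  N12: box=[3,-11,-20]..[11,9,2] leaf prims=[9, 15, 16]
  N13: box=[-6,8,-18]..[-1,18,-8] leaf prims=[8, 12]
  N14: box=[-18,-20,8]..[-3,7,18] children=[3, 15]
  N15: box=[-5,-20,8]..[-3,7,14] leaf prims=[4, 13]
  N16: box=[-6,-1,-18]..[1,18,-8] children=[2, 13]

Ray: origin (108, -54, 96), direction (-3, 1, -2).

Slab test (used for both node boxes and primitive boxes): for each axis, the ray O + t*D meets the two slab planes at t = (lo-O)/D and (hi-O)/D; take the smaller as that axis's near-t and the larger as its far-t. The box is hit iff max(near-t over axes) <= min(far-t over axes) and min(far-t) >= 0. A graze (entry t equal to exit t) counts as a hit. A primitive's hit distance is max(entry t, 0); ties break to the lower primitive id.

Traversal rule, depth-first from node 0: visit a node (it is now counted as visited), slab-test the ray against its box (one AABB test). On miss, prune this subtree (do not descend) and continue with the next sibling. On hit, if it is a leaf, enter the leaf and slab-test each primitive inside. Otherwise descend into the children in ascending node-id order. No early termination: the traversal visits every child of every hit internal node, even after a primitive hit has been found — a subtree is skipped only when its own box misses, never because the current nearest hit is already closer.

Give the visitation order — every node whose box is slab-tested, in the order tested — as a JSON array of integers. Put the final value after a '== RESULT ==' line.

Trace the traversal:
N0 x:[88/3,128/3] y:[34,77] z:[38,58] -> hit [38,128/3], descend [4, 7]
  N4 x:[88/3,128/3] y:[34,77] z:[38,95/2] -> hit [38,128/3], descend [6, 10]
    N6 x:[37,128/3] y:[34,77] z:[39,95/2] -> hit [39,128/3], descend [5, 14]
      N5 x:[40,128/3] y:[71,77] z:[39,95/2] -> miss, prune
      N14 x:[37,42] y:[34,61] z:[39,44] -> hit [39,42], descend [3, 15]
        N3 x:[113/3,42] y:[36,43] z:[39,85/2] -> hit [39,42] leaf, test {P11@t=121/3, P17(miss)}
        N15 x:[37,113/3] y:[34,61] z:[41,44] -> miss, prune
    N10 x:[88/3,36] y:[41,73] z:[38,91/2] -> miss, prune
  N7 x:[97/3,122/3] y:[43,73] z:[47,58] -> miss, prune

9 AABB tests over nodes [0, 4, 6, 5, 14, 3, 15, 10, 7]; 1 leaf entered; closest P11.

== RESULT ==
[0, 4, 6, 5, 14, 3, 15, 10, 7]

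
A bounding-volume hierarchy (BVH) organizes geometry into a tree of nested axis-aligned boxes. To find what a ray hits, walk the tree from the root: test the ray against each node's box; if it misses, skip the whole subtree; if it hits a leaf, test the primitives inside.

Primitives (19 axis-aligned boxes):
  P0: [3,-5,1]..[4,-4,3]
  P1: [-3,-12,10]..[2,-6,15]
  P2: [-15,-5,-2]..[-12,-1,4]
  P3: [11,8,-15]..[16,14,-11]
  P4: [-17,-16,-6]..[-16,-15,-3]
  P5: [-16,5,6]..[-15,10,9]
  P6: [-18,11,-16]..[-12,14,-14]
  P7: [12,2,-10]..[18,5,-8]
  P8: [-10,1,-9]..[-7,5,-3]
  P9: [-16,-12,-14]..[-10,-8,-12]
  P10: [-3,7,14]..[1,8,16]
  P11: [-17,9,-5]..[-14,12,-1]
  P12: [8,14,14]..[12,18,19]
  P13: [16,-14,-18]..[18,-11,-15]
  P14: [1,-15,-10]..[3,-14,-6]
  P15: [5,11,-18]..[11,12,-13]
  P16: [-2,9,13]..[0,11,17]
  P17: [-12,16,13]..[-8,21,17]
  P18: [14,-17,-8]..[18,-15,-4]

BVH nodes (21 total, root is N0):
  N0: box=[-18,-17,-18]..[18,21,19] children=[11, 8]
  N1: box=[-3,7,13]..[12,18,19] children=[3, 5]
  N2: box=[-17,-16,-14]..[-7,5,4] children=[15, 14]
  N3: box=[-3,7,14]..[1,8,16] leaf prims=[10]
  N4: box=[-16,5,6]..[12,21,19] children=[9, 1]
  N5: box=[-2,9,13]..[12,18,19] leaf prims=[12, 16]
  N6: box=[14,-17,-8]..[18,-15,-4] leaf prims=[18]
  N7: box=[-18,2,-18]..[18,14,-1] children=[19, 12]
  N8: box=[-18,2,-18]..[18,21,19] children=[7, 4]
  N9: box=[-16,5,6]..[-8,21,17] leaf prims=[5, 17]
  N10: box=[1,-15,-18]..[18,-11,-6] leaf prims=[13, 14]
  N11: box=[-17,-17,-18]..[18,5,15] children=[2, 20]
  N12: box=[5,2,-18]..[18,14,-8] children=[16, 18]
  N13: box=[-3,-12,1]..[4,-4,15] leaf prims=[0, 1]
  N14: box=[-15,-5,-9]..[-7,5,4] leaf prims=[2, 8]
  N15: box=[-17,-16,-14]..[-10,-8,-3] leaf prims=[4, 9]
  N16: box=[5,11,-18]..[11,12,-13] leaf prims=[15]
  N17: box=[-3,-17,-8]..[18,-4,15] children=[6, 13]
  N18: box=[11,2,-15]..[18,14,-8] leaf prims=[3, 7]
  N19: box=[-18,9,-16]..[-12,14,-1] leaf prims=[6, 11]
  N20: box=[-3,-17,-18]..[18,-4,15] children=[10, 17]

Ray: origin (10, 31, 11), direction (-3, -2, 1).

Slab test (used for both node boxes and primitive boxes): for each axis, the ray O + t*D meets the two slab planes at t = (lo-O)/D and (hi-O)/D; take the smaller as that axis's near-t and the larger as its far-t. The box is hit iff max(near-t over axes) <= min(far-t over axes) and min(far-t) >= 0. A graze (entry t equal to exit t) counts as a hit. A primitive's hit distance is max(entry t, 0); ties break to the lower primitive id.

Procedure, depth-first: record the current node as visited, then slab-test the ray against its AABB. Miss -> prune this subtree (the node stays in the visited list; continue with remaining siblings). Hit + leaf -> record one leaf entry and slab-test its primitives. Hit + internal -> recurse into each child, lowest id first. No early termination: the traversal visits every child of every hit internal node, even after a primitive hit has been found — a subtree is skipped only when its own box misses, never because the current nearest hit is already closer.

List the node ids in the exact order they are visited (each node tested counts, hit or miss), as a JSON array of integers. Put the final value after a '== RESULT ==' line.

Trace the traversal:
N0 x:[-8/3,28/3] y:[5,24] z:[-29,8] -> hit [5,8], descend [8, 11]
  N8 x:[-8/3,28/3] y:[5,29/2] z:[-29,8] -> hit [5,8], descend [4, 7]
    N4 x:[-2/3,26/3] y:[5,13] z:[-5,8] -> hit [5,8], descend [1, 9]
      N1 x:[-2/3,13/3] y:[13/2,12] z:[2,8] -> miss, prune
      N9 x:[6,26/3] y:[5,13] z:[-5,6] -> hit [6,6] leaf, test {P5(miss), P17@t=6}
    N7 x:[-8/3,28/3] y:[17/2,29/2] z:[-29,-12] -> miss, prune
  N11 x:[-8/3,9] y:[13,24] z:[-29,4] -> miss, prune

Visited [0, 8, 4, 1, 9, 7, 11]. Tests: 7 box, 1 leaf. Nearest: P17.

== RESULT ==
[0, 8, 4, 1, 9, 7, 11]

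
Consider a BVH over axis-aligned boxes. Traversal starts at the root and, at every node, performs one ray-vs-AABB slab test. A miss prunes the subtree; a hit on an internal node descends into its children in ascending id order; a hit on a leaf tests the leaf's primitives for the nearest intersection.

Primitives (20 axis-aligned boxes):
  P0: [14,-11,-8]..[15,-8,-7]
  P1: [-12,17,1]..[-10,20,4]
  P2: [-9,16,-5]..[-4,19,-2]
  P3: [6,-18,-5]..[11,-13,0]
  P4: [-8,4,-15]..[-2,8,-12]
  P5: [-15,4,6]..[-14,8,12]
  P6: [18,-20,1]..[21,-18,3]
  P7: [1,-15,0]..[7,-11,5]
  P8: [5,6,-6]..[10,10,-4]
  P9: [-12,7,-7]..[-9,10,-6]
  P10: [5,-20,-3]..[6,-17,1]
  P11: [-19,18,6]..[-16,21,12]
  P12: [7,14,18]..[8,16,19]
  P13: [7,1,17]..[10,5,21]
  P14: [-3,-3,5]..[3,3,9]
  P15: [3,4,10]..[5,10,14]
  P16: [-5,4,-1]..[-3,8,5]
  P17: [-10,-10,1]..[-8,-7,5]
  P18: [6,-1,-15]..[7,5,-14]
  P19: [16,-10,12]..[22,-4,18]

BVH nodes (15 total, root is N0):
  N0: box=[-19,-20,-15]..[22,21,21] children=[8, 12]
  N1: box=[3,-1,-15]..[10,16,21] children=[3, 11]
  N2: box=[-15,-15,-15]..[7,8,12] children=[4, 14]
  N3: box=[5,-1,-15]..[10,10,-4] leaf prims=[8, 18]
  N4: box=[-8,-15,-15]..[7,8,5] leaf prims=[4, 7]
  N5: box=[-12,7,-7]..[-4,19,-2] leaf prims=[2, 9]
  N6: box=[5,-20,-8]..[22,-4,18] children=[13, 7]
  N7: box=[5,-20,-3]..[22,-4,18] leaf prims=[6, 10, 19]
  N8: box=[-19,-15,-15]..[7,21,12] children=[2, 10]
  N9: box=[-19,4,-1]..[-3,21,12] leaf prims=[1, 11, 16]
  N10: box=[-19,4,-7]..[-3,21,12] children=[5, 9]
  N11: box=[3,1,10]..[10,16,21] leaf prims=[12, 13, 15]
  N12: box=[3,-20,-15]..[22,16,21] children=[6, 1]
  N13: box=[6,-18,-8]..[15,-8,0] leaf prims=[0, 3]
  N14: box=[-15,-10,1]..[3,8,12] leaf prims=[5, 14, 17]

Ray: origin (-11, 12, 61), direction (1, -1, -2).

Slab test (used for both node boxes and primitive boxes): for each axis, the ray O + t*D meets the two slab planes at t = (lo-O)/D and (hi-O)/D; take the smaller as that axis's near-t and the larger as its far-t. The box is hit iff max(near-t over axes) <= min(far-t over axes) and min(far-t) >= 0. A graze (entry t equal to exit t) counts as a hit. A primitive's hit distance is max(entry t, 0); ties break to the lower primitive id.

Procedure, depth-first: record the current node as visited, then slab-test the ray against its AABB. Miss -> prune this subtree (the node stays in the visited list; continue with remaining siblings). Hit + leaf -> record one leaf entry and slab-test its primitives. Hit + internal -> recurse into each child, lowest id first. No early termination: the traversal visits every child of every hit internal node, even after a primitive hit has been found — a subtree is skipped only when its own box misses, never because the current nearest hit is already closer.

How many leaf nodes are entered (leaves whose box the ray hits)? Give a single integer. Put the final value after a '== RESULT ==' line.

Walk:
N0 x:[-8,33] y:[-9,32] z:[20,38] -> hit [20,32], descend [8, 12]
  N8 x:[-8,18] y:[-9,27] z:[49/2,38] -> miss, prune
  N12 x:[14,33] y:[-4,32] z:[20,38] -> hit [20,32], descend [1, 6]
    N1 x:[14,21] y:[-4,13] z:[20,38] -> miss, prune
    N6 x:[16,33] y:[16,32] z:[43/2,69/2] -> hit [43/2,32], descend [7, 13]
      N7 x:[16,33] y:[16,32] z:[43/2,32] -> hit [43/2,32] leaf, test {P6@t=30, P10(miss), P19(miss)}
      N13 x:[17,26] y:[20,30] z:[61/2,69/2] -> miss, prune

7 AABB tests over nodes [0, 8, 12, 1, 6, 7, 13]; 1 leaf entered; closest P6.

== RESULT ==
1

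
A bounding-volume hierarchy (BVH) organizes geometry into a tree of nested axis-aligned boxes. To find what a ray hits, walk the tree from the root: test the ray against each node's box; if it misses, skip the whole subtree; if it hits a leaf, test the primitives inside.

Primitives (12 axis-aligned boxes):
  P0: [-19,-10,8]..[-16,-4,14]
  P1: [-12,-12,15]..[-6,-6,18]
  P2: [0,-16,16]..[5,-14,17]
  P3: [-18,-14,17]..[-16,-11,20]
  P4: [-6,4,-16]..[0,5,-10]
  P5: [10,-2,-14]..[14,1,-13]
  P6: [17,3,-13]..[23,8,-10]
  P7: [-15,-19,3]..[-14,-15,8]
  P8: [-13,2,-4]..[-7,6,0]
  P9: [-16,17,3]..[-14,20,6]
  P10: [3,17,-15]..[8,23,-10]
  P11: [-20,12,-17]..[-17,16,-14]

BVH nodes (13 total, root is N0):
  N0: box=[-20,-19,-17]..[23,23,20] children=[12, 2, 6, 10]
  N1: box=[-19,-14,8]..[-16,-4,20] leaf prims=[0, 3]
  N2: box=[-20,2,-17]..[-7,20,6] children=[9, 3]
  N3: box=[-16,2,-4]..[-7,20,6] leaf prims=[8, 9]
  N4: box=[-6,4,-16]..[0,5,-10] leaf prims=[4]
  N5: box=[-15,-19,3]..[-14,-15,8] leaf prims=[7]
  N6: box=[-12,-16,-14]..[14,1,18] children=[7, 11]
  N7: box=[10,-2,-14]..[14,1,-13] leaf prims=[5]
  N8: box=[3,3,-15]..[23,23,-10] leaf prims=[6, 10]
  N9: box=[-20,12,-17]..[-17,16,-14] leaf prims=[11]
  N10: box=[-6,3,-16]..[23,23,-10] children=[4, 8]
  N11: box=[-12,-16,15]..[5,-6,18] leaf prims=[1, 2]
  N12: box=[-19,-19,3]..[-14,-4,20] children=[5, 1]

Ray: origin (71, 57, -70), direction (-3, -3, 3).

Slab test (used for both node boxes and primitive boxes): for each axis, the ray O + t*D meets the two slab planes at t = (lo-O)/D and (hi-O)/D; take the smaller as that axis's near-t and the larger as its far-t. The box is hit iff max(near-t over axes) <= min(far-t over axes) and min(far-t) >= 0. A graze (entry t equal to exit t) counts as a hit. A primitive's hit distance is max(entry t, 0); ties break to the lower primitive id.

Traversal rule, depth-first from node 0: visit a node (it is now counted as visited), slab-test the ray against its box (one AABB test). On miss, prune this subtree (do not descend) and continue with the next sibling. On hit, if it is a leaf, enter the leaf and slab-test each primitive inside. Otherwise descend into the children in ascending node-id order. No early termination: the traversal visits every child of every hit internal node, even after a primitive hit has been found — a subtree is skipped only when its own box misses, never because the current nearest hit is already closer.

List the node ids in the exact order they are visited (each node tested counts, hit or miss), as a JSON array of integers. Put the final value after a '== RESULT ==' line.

Walk:
N0 x:[16,91/3] y:[34/3,76/3] z:[53/3,30] -> hit [53/3,76/3], descend [2, 6, 10, 12]
  N2 x:[26,91/3] y:[37/3,55/3] z:[53/3,76/3] -> miss, prune
  N6 x:[19,83/3] y:[56/3,73/3] z:[56/3,88/3] -> hit [19,73/3], descend [7, 11]
    N7 x:[19,61/3] y:[56/3,59/3] z:[56/3,19] -> hit [19,19] leaf, test {P5@t=19}
    N11 x:[22,83/3] y:[21,73/3] z:[85/3,88/3] -> miss, prune
  N10 x:[16,77/3] y:[34/3,18] z:[18,20] -> hit [18,18], descend [4, 8]
    N4 x:[71/3,77/3] y:[52/3,53/3] z:[18,20] -> miss, prune
    N8 x:[16,68/3] y:[34/3,18] z:[55/3,20] -> miss, prune
  N12 x:[85/3,30] y:[61/3,76/3] z:[73/3,30] -> miss, prune

order=[0, 2, 6, 7, 11, 10, 4, 8, 12]  |boxes|=9  |leaves|=1  hit=P5

== RESULT ==
[0, 2, 6, 7, 11, 10, 4, 8, 12]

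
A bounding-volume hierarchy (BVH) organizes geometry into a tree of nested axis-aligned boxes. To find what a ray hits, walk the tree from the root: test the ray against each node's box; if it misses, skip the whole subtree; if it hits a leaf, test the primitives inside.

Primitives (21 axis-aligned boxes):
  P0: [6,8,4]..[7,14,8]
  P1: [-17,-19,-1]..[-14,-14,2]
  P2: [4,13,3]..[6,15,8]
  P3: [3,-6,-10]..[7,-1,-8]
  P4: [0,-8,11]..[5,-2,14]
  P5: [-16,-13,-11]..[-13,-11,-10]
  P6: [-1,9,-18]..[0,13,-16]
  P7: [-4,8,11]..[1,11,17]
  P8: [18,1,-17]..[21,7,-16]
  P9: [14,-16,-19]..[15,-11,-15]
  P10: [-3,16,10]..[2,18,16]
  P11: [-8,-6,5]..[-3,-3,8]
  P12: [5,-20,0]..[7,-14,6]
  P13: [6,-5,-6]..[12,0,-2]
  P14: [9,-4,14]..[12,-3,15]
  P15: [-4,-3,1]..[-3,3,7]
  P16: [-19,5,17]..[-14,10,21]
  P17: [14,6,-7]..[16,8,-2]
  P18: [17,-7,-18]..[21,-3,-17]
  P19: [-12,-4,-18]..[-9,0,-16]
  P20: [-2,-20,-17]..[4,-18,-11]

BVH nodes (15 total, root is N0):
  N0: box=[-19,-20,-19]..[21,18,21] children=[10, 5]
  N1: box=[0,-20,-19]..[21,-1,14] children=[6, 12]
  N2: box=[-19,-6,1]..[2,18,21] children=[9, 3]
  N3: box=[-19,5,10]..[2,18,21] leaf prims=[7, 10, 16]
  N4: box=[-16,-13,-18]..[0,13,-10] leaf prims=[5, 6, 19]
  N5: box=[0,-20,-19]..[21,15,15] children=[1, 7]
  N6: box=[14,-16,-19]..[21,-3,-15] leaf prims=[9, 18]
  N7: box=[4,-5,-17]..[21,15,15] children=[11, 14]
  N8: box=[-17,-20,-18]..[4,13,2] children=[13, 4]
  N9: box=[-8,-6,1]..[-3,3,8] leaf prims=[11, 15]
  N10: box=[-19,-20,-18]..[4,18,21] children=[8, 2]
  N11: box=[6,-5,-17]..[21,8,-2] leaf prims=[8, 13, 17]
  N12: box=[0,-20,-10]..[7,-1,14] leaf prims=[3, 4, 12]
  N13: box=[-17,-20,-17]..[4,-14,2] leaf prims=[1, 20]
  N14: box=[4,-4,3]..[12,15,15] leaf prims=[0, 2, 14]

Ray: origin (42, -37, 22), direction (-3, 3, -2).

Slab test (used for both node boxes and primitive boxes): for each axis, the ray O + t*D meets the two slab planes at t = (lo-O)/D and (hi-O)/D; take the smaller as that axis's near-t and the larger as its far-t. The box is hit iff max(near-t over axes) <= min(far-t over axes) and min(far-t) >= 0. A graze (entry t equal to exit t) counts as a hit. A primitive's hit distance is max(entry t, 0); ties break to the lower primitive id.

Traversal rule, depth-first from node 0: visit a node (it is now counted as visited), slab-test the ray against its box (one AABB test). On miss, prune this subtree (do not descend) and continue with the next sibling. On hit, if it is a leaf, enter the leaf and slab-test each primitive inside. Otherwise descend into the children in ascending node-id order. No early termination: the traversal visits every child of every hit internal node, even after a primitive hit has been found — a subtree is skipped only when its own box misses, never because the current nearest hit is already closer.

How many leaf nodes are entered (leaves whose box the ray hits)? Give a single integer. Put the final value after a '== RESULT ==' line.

Traverse from the root:
N0 x:[7,61/3] y:[17/3,55/3] z:[1/2,41/2] -> hit [7,55/3], descend [5, 10]
  N5 x:[7,14] y:[17/3,52/3] z:[7/2,41/2] -> hit [7,14], descend [1, 7]
    N1 x:[7,14] y:[17/3,12] z:[4,41/2] -> hit [7,12], descend [6, 12]
      N6 x:[7,28/3] y:[7,34/3] z:[37/2,41/2] -> miss, prune
      N12 x:[35/3,14] y:[17/3,12] z:[4,16] -> hit [35/3,12] leaf, test {P3(miss), P4(miss), P12(miss)}
    N7 x:[7,38/3] y:[32/3,52/3] z:[7/2,39/2] -> hit [32/3,38/3], descend [11, 14]
      N11 x:[7,12] y:[32/3,15] z:[12,39/2] -> hit [12,12] leaf, test {P8(miss), P13@t=12, P17(miss)}
      N14 x:[10,38/3] y:[11,52/3] z:[7/2,19/2] -> miss, prune
  N10 x:[38/3,61/3] y:[17/3,55/3] z:[1/2,20] -> hit [38/3,55/3], descend [2, 8]
    N2 x:[40/3,61/3] y:[31/3,55/3] z:[1/2,21/2] -> miss, prune
    N8 x:[38/3,59/3] y:[17/3,50/3] z:[10,20] -> hit [38/3,50/3], descend [4, 13]
      N4 x:[14,58/3] y:[8,50/3] z:[16,20] -> hit [16,50/3] leaf, test {P5(miss), P6(miss), P19(miss)}
      N13 x:[38/3,59/3] y:[17/3,23/3] z:[10,39/2] -> miss, prune

13 AABB tests over nodes [0, 5, 1, 6, 12, 7, 11, 14, 10, 2, 8, 4, 13]; 3 leaves entered; closest P13.

== RESULT ==
3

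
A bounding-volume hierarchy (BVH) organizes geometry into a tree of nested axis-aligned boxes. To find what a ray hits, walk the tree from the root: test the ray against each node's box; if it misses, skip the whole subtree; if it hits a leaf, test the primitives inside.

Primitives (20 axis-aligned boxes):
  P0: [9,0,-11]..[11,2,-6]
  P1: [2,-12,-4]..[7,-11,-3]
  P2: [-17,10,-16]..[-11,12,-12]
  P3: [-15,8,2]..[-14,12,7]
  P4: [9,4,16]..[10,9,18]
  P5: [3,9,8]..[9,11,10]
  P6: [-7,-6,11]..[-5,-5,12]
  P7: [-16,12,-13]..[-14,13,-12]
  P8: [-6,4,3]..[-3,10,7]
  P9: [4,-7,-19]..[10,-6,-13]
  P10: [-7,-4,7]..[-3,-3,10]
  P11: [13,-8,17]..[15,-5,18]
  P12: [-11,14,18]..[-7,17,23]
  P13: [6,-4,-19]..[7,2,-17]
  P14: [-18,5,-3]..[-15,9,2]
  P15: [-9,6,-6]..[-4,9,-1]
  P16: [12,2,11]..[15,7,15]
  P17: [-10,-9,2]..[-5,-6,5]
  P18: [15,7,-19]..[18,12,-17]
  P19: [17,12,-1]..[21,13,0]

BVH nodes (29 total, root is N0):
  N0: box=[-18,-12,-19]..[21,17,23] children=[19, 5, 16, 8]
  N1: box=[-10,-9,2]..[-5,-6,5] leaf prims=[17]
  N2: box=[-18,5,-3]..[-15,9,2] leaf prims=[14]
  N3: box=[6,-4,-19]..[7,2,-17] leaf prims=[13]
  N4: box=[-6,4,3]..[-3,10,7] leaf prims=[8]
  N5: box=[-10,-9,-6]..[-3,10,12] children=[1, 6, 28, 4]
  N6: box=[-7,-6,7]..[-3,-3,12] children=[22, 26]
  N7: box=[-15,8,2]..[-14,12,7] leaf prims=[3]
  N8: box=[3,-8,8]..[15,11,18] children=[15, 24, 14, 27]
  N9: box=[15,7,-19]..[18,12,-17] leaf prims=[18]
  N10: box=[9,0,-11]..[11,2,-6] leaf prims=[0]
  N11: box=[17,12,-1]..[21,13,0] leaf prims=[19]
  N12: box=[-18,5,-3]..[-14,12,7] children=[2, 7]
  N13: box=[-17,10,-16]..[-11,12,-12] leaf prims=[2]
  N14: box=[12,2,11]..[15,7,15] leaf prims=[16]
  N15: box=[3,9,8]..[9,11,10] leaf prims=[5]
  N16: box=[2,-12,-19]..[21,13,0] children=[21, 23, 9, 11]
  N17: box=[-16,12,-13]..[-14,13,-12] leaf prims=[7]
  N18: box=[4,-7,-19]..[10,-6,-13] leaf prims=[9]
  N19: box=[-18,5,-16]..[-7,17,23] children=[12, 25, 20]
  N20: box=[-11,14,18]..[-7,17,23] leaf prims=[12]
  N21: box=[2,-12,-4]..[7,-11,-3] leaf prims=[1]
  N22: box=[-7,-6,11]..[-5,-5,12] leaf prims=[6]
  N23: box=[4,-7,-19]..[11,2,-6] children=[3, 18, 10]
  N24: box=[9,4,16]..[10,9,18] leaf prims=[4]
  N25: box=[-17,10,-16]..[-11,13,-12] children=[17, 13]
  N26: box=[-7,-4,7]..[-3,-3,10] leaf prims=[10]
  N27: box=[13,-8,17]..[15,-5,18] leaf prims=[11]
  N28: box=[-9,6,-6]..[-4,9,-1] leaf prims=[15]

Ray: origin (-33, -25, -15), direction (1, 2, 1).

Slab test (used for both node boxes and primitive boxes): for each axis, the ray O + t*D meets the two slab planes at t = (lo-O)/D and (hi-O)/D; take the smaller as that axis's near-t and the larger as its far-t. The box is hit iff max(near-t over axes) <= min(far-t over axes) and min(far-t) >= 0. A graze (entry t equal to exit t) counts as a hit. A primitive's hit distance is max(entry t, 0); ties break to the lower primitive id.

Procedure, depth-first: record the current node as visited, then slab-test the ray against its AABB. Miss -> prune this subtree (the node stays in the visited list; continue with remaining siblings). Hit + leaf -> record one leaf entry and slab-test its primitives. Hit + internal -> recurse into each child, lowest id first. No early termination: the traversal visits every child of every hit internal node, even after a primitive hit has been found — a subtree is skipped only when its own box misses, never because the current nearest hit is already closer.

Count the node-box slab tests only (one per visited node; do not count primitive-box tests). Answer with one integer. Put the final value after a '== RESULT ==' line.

Trace the traversal:
N0 x:[15,54] y:[13/2,21] z:[-4,38] -> hit [15,21], descend [5, 8, 16, 19]
  N5 x:[23,30] y:[8,35/2] z:[9,27] -> miss, prune
  N8 x:[36,48] y:[17/2,18] z:[23,33] -> miss, prune
  N16 x:[35,54] y:[13/2,19] z:[-4,15] -> miss, prune
  N19 x:[15,26] y:[15,21] z:[-1,38] -> hit [15,21], descend [12, 20, 25]
    N12 x:[15,19] y:[15,37/2] z:[12,22] -> hit [15,37/2], descend [2, 7]
      N2 x:[15,18] y:[15,17] z:[12,17] -> hit [15,17] leaf, test {P14@t=15}
      N7 x:[18,19] y:[33/2,37/2] z:[17,22] -> hit [18,37/2] leaf, test {P3@t=18}
    N20 x:[22,26] y:[39/2,21] z:[33,38] -> miss, prune
    N25 x:[16,22] y:[35/2,19] z:[-1,3] -> miss, prune

Visited [0, 5, 8, 16, 19, 12, 2, 7, 20, 25]. Tests: 10 box, 2 leaf. Nearest: P14.

== RESULT ==
10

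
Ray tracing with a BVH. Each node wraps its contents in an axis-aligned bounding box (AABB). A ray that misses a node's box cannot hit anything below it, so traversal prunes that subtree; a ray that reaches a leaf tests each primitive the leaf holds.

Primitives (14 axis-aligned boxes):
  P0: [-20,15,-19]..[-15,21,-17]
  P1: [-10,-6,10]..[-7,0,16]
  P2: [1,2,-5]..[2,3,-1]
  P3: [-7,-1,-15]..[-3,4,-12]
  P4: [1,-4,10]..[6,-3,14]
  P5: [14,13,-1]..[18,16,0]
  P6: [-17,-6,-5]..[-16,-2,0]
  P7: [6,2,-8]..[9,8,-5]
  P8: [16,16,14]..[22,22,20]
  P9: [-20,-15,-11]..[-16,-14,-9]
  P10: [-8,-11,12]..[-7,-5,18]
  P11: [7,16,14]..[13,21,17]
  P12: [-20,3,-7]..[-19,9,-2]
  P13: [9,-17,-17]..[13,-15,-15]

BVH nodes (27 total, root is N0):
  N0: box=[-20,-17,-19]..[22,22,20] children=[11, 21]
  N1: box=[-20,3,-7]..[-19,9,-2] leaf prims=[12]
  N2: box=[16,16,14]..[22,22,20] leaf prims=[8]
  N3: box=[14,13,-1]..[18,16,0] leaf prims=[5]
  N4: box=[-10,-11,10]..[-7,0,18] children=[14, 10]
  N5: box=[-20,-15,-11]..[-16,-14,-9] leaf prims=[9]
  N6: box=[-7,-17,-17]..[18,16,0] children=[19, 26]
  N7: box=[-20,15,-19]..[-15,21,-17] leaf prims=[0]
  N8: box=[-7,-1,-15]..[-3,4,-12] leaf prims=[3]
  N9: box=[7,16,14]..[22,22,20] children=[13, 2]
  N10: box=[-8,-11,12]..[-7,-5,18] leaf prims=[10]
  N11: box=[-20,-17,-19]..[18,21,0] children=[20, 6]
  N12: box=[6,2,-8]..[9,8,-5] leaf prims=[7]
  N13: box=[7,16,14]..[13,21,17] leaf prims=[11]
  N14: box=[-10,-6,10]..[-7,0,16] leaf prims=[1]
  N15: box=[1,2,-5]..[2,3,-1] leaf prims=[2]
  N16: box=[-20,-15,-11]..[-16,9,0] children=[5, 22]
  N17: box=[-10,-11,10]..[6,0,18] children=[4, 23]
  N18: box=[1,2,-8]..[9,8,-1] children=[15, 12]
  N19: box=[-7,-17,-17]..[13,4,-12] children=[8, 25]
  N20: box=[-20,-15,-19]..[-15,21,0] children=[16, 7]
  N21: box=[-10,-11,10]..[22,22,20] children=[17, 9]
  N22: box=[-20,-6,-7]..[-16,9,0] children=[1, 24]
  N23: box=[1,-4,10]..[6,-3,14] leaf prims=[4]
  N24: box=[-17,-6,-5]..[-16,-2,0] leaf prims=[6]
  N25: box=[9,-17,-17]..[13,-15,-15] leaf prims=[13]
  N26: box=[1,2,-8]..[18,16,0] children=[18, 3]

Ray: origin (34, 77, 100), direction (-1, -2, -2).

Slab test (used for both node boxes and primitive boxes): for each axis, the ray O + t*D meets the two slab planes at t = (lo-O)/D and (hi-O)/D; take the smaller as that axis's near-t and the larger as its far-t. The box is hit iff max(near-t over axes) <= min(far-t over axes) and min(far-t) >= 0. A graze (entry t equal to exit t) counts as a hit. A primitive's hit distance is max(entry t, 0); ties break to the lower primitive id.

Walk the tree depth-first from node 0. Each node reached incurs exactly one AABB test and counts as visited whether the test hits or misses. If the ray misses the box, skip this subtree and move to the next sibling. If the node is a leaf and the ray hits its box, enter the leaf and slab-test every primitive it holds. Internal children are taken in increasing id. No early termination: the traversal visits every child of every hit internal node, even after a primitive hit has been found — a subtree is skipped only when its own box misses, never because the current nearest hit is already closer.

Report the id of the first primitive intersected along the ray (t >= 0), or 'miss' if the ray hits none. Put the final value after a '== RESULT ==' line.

Traverse from the root:
N0 x:[12,54] y:[55/2,47] z:[40,119/2] -> hit [40,47], descend [11, 21]
  N11 x:[16,54] y:[28,47] z:[50,119/2] -> miss, prune
  N21 x:[12,44] y:[55/2,44] z:[40,45] -> hit [40,44], descend [9, 17]
    N9 x:[12,27] y:[55/2,61/2] z:[40,43] -> miss, prune
    N17 x:[28,44] y:[77/2,44] z:[41,45] -> hit [41,44], descend [4, 23]
      N4 x:[41,44] y:[77/2,44] z:[41,45] -> hit [41,44], descend [10, 14]
        N10 x:[41,42] y:[41,44] z:[41,44] -> hit [41,42] leaf, test {P10@t=41}
        N14 x:[41,44] y:[77/2,83/2] z:[42,45] -> miss, prune
      N23 x:[28,33] y:[40,81/2] z:[43,45] -> miss, prune

Visited [0, 11, 21, 9, 17, 4, 10, 14, 23]. Tests: 9 box, 1 leaf. Nearest: P10.

== RESULT ==
10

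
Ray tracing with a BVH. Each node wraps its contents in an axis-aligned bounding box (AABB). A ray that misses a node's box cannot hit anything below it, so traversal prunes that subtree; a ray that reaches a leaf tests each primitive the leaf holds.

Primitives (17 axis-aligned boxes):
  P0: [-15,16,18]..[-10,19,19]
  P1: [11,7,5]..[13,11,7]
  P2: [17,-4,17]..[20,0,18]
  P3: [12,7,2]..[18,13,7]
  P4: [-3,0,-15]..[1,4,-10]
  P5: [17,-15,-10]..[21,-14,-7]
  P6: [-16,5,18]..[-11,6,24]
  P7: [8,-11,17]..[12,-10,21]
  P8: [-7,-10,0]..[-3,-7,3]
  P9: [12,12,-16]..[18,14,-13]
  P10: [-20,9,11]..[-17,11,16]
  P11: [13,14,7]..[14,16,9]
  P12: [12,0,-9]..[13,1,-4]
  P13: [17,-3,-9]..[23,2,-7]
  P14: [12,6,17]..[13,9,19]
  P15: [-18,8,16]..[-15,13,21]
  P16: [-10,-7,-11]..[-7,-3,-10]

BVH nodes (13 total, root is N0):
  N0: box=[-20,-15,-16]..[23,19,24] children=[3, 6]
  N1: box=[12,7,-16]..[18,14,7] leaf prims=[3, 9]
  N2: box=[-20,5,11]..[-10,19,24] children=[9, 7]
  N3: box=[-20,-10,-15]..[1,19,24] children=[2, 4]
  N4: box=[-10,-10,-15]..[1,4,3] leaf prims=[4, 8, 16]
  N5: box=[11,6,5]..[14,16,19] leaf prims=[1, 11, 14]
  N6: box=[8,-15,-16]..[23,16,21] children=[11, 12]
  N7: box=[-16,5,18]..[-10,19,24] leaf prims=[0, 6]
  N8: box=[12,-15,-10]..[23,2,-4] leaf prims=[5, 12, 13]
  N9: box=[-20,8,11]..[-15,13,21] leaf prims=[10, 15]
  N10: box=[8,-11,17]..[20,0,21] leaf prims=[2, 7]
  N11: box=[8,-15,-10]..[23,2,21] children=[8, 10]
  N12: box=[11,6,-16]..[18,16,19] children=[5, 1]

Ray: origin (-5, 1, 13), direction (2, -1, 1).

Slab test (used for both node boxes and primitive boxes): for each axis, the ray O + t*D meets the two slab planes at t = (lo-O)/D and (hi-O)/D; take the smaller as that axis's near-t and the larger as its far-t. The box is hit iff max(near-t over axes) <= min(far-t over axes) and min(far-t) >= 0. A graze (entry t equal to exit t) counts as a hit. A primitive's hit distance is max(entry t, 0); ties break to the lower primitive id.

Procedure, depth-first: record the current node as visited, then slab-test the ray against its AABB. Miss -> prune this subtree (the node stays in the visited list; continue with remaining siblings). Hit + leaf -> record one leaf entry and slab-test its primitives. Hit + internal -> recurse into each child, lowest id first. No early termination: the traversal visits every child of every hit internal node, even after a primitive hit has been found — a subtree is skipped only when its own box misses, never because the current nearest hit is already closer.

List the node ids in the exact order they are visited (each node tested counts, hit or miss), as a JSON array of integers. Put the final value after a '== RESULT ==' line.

Walk:
N0 x:[-15/2,14] y:[-18,16] z:[-29,11] -> hit [-15/2,11], descend [3, 6]
  N3 x:[-15/2,3] y:[-18,11] z:[-28,11] -> hit [-15/2,3], descend [2, 4]
    N2 x:[-15/2,-5/2] y:[-18,-4] z:[-2,11] -> miss, prune
    N4 x:[-5/2,3] y:[-3,11] z:[-28,-10] -> miss, prune
  N6 x:[13/2,14] y:[-15,16] z:[-29,8] -> hit [13/2,8], descend [11, 12]
    N11 x:[13/2,14] y:[-1,16] z:[-23,8] -> hit [13/2,8], descend [8, 10]
      N8 x:[17/2,14] y:[-1,16] z:[-23,-17] -> miss, prune
      N10 x:[13/2,25/2] y:[1,12] z:[4,8] -> hit [13/2,8] leaf, test {P2(miss), P7(miss)}
    N12 x:[8,23/2] y:[-15,-5] z:[-29,6] -> miss, prune

order=[0, 3, 2, 4, 6, 11, 8, 10, 12]  |boxes|=9  |leaves|=1  hit=miss

== RESULT ==
[0, 3, 2, 4, 6, 11, 8, 10, 12]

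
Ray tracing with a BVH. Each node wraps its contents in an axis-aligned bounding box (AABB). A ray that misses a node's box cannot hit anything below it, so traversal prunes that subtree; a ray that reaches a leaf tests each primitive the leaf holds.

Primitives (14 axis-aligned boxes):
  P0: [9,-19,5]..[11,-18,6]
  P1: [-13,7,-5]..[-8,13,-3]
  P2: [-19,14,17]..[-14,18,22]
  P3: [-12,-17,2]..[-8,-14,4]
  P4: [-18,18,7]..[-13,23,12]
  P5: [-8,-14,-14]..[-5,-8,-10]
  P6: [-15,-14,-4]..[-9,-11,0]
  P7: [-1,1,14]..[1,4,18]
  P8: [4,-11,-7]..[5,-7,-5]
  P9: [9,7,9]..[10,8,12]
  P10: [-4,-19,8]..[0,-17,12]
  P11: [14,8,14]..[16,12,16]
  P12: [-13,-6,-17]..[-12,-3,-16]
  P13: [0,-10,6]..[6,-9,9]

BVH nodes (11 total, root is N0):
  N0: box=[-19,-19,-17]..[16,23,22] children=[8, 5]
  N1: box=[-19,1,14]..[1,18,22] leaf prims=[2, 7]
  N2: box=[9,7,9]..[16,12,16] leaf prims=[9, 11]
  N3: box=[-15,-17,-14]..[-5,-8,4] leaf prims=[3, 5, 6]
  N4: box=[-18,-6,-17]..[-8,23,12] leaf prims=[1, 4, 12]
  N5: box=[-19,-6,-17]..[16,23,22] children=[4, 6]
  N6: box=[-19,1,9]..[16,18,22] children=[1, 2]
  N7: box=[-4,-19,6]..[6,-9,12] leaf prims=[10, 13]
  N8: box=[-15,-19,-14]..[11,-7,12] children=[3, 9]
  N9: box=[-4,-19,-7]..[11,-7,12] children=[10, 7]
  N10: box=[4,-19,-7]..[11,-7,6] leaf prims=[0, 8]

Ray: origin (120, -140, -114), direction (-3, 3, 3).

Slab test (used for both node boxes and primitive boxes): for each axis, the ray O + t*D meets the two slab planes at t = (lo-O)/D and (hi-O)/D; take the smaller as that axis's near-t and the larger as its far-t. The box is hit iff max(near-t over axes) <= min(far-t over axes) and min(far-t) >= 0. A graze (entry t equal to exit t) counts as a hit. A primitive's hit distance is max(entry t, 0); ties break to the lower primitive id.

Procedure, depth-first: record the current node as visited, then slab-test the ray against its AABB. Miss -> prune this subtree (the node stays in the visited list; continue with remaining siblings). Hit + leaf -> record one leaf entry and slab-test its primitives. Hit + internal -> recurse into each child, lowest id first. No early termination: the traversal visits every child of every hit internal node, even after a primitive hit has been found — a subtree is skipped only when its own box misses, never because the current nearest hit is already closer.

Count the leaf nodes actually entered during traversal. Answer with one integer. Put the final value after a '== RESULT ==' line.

Walk:
N0 x:[104/3,139/3] y:[121/3,163/3] z:[97/3,136/3] -> hit [121/3,136/3], descend [5, 8]
  N5 x:[104/3,139/3] y:[134/3,163/3] z:[97/3,136/3] -> hit [134/3,136/3], descend [4, 6]
    N4 x:[128/3,46] y:[134/3,163/3] z:[97/3,42] -> miss, prune
    N6 x:[104/3,139/3] y:[47,158/3] z:[41,136/3] -> miss, prune
  N8 x:[109/3,45] y:[121/3,133/3] z:[100/3,42] -> hit [121/3,42], descend [3, 9]
    N3 x:[125/3,45] y:[41,44] z:[100/3,118/3] -> miss, prune
    N9 x:[109/3,124/3] y:[121/3,133/3] z:[107/3,42] -> hit [121/3,124/3], descend [7, 10]
      N7 x:[38,124/3] y:[121/3,131/3] z:[40,42] -> hit [121/3,124/3] leaf, test {P10@t=122/3, P13(miss)}
      N10 x:[109/3,116/3] y:[121/3,133/3] z:[107/3,40] -> miss, prune

9 AABB tests over nodes [0, 5, 4, 6, 8, 3, 9, 7, 10]; 1 leaf entered; closest P10.

== RESULT ==
1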